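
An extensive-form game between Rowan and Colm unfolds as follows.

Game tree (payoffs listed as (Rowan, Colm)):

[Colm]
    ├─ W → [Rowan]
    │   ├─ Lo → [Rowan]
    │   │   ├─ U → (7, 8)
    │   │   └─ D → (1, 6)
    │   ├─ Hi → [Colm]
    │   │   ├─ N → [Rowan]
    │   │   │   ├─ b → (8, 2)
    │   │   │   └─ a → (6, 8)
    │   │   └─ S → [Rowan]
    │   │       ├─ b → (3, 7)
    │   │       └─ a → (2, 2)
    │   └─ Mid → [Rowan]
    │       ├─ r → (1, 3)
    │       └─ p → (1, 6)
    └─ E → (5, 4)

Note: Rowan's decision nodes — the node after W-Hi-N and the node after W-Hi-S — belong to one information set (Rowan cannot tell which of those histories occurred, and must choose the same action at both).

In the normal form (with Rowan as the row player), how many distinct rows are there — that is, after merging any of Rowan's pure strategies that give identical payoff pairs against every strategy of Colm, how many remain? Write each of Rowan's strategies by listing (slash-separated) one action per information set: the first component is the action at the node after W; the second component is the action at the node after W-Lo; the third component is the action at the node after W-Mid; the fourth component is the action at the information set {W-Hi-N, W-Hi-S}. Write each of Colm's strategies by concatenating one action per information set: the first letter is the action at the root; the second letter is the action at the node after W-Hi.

Rowan has 24 pure strategies: Lo/U/r/b, Lo/U/r/a, Lo/U/p/b, Lo/U/p/a, Lo/D/r/b, Lo/D/r/a, Lo/D/p/b, Lo/D/p/a, Hi/U/r/b, Hi/U/r/a, Hi/U/p/b, Hi/U/p/a, Hi/D/r/b, Hi/D/r/a, Hi/D/p/b, Hi/D/p/a, Mid/U/r/b, Mid/U/r/a, Mid/U/p/b, Mid/U/p/a, Mid/D/r/b, Mid/D/r/a, Mid/D/p/b, Mid/D/p/a. Columns: WN, WS, EN, ES.
{Lo/U/r/b, Lo/U/r/a, Lo/U/p/b, Lo/U/p/a} → row (7,8) (7,8) (5,4) (5,4)
{Lo/D/r/b, Lo/D/r/a, Lo/D/p/b, Lo/D/p/a, Mid/U/p/b, Mid/U/p/a, Mid/D/p/b, Mid/D/p/a} → row (1,6) (1,6) (5,4) (5,4)
{Hi/U/r/b, Hi/U/p/b, Hi/D/r/b, Hi/D/p/b} → row (8,2) (3,7) (5,4) (5,4)
{Hi/U/r/a, Hi/U/p/a, Hi/D/r/a, Hi/D/p/a} → row (6,8) (2,2) (5,4) (5,4)
{Mid/U/r/b, Mid/U/r/a, Mid/D/r/b, Mid/D/r/a} → row (1,3) (1,3) (5,4) (5,4)
That's 5 distinct rows out of 24 strategies.

5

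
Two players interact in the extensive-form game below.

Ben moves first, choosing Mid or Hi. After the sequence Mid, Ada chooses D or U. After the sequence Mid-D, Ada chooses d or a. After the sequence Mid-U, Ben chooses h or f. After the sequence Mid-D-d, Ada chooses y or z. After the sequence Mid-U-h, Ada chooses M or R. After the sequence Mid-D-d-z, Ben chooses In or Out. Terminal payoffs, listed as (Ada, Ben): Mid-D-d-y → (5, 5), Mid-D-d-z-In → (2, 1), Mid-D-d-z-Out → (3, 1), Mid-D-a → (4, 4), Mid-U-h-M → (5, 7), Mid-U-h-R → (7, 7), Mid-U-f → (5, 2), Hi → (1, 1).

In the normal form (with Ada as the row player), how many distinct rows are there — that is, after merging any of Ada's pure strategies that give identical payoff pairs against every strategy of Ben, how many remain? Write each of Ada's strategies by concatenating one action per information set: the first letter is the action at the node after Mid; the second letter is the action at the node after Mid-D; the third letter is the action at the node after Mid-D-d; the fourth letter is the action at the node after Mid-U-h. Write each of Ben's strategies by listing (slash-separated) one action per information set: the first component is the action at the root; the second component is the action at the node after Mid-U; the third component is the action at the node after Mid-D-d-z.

5

Ada has 16 pure strategies: DdyM, DdyR, DdzM, DdzR, DayM, DayR, DazM, DazR, UdyM, UdyR, UdzM, UdzR, UayM, UayR, UazM, UazR. Columns: Mid/h/In, Mid/h/Out, Mid/f/In, Mid/f/Out, Hi/h/In, Hi/h/Out, Hi/f/In, Hi/f/Out.
{DdyM, DdyR} → row (5,5) (5,5) (5,5) (5,5) (1,1) (1,1) (1,1) (1,1)
{DdzM, DdzR} → row (2,1) (3,1) (2,1) (3,1) (1,1) (1,1) (1,1) (1,1)
{DayM, DayR, DazM, DazR} → row (4,4) (4,4) (4,4) (4,4) (1,1) (1,1) (1,1) (1,1)
{UdyM, UdzM, UayM, UazM} → row (5,7) (5,7) (5,2) (5,2) (1,1) (1,1) (1,1) (1,1)
{UdyR, UdzR, UayR, UazR} → row (7,7) (7,7) (5,2) (5,2) (1,1) (1,1) (1,1) (1,1)
That's 5 distinct rows out of 16 strategies.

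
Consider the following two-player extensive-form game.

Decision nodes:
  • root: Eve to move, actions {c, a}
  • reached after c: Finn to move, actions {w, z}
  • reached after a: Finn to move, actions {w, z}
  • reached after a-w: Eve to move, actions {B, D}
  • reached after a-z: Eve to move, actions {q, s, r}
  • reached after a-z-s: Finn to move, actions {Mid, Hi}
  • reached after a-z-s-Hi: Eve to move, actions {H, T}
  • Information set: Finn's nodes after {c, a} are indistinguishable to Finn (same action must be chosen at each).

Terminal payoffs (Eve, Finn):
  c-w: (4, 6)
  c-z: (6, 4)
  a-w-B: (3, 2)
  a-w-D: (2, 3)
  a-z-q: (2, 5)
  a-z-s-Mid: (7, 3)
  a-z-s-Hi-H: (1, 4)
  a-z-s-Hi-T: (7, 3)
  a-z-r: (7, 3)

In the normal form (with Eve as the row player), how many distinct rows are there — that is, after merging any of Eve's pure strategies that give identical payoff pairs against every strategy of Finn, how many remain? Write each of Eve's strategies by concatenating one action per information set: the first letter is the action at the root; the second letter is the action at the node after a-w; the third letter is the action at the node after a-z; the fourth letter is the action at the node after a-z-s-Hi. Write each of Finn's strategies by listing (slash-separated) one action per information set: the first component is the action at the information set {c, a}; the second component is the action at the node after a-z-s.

7

Eve has 24 pure strategies: cBqH, cBqT, cBsH, cBsT, cBrH, cBrT, cDqH, cDqT, cDsH, cDsT, cDrH, cDrT, aBqH, aBqT, aBsH, aBsT, aBrH, aBrT, aDqH, aDqT, aDsH, aDsT, aDrH, aDrT. Columns: w/Mid, w/Hi, z/Mid, z/Hi.
{cBqH, cBqT, cBsH, cBsT, cBrH, cBrT, cDqH, cDqT, cDsH, cDsT, cDrH, cDrT} → row (4,6) (4,6) (6,4) (6,4)
{aBqH, aBqT} → row (3,2) (3,2) (2,5) (2,5)
{aBsH} → row (3,2) (3,2) (7,3) (1,4)
{aBsT, aBrH, aBrT} → row (3,2) (3,2) (7,3) (7,3)
{aDqH, aDqT} → row (2,3) (2,3) (2,5) (2,5)
{aDsH} → row (2,3) (2,3) (7,3) (1,4)
{aDsT, aDrH, aDrT} → row (2,3) (2,3) (7,3) (7,3)
That's 7 distinct rows out of 24 strategies.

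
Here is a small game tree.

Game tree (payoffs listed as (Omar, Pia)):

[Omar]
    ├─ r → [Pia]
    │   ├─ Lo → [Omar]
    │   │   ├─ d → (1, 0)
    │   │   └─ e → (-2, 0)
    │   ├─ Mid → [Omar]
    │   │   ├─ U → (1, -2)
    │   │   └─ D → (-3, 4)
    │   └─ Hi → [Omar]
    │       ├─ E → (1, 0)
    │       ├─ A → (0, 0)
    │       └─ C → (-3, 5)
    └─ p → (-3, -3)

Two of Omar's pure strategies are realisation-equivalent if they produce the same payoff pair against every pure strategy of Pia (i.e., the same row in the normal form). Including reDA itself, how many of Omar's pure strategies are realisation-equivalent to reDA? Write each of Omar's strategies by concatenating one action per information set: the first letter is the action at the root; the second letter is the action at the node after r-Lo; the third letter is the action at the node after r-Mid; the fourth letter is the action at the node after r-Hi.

1

Row for reDA (columns Lo, Mid, Hi): (-2,0) (-3,4) (0,0).
Every one of Omar's information sets is on the play path for some reply by Pia when Omar follows reDA.
Changing the action at any of them therefore changes at least one column, so only reDA itself gives this row.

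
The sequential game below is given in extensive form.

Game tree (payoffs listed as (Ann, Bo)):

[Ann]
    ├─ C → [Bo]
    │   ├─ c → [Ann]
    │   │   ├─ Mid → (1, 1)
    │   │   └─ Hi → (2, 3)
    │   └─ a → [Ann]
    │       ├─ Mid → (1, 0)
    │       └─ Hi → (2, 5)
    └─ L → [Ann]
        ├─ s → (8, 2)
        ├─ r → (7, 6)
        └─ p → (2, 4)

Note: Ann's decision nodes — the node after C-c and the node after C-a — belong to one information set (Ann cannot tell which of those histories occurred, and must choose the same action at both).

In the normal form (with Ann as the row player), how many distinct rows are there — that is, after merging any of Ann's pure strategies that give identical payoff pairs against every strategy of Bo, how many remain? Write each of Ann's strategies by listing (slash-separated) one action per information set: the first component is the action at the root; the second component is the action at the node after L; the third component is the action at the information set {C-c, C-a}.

Ann has 12 pure strategies: C/s/Mid, C/s/Hi, C/r/Mid, C/r/Hi, C/p/Mid, C/p/Hi, L/s/Mid, L/s/Hi, L/r/Mid, L/r/Hi, L/p/Mid, L/p/Hi. Columns: c, a.
{C/s/Mid, C/r/Mid, C/p/Mid} → row (1,1) (1,0)
{C/s/Hi, C/r/Hi, C/p/Hi} → row (2,3) (2,5)
{L/s/Mid, L/s/Hi} → row (8,2) (8,2)
{L/r/Mid, L/r/Hi} → row (7,6) (7,6)
{L/p/Mid, L/p/Hi} → row (2,4) (2,4)
That's 5 distinct rows out of 12 strategies.

5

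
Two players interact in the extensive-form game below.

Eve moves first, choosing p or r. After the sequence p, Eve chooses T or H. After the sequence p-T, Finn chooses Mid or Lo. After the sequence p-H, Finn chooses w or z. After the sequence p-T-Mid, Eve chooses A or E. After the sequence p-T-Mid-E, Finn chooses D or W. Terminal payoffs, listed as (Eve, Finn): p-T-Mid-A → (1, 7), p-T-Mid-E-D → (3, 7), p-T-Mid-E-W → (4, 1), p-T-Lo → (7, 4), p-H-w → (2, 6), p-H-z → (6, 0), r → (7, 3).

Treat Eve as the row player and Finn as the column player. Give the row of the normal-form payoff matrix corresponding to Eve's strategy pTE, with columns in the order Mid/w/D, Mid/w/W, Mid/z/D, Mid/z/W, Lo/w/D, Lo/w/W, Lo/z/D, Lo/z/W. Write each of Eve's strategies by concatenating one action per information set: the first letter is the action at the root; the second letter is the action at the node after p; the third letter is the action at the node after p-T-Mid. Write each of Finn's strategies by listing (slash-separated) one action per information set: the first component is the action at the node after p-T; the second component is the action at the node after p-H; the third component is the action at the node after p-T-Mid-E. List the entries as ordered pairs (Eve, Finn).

(3,7) (4,1) (3,7) (4,1) (7,4) (7,4) (7,4) (7,4)

vs Mid/w/D: Eve plays p → Eve plays T at [p] → Finn plays Mid at [p-T] → Eve plays E at [p-T-Mid] → Finn plays D at [p-T-Mid-E] → (3, 7)
vs Mid/w/W: Eve plays p → Eve plays T at [p] → Finn plays Mid at [p-T] → Eve plays E at [p-T-Mid] → Finn plays W at [p-T-Mid-E] → (4, 1)
vs Mid/z/D: Eve plays p → Eve plays T at [p] → Finn plays Mid at [p-T] → Eve plays E at [p-T-Mid] → Finn plays D at [p-T-Mid-E] → (3, 7)
vs Mid/z/W: Eve plays p → Eve plays T at [p] → Finn plays Mid at [p-T] → Eve plays E at [p-T-Mid] → Finn plays W at [p-T-Mid-E] → (4, 1)
vs Lo/w/D: Eve plays p → Eve plays T at [p] → Finn plays Lo at [p-T] → (7, 4)
vs Lo/w/W: Eve plays p → Eve plays T at [p] → Finn plays Lo at [p-T] → (7, 4)
vs Lo/z/D: Eve plays p → Eve plays T at [p] → Finn plays Lo at [p-T] → (7, 4)
vs Lo/z/W: Eve plays p → Eve plays T at [p] → Finn plays Lo at [p-T] → (7, 4)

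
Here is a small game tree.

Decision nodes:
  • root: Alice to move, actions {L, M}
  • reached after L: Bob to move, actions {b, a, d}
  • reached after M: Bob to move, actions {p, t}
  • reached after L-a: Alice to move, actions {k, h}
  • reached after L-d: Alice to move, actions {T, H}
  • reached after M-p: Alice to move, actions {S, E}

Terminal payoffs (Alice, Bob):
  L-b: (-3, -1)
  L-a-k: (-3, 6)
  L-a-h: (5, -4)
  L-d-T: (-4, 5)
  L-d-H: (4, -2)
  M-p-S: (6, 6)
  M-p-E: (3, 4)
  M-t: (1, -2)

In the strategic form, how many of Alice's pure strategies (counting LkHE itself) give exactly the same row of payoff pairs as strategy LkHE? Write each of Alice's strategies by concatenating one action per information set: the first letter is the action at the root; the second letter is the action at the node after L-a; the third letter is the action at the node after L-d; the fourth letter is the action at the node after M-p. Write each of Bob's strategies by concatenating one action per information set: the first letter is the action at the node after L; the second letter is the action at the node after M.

Row for LkHE (columns bp, bt, ap, at, dp, dt): (-3,-1) (-3,-1) (-3,6) (-3,6) (4,-2) (4,-2).
Under LkHE, Alice's choice at the node after M-p can never be reached regardless of what Bob does, so varying those choices leaves every outcome unchanged.
Holding the reachable choices fixed and varying the unreachable one freely already gives 2 equivalent strategies.
No other strategy reproduces this row, so those 2 are the full class: LkHS, LkHE.

2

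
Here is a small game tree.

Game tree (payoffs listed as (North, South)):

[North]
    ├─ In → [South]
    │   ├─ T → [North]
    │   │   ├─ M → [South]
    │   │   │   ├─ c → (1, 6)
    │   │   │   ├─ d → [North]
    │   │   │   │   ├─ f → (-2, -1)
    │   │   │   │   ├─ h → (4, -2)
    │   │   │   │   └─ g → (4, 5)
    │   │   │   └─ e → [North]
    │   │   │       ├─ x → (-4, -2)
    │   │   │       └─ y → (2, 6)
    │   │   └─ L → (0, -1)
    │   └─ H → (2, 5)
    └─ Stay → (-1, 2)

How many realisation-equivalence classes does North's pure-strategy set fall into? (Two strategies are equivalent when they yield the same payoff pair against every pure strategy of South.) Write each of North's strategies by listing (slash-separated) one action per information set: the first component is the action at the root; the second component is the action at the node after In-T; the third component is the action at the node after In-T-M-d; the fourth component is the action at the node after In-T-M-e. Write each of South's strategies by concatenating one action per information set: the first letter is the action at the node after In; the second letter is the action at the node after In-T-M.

8

North has 24 pure strategies: In/M/f/x, In/M/f/y, In/M/h/x, In/M/h/y, In/M/g/x, In/M/g/y, In/L/f/x, In/L/f/y, In/L/h/x, In/L/h/y, In/L/g/x, In/L/g/y, Stay/M/f/x, Stay/M/f/y, Stay/M/h/x, Stay/M/h/y, Stay/M/g/x, Stay/M/g/y, Stay/L/f/x, Stay/L/f/y, Stay/L/h/x, Stay/L/h/y, Stay/L/g/x, Stay/L/g/y. Columns: Tc, Td, Te, Hc, Hd, He.
{In/M/f/x} → row (1,6) (-2,-1) (-4,-2) (2,5) (2,5) (2,5)
{In/M/f/y} → row (1,6) (-2,-1) (2,6) (2,5) (2,5) (2,5)
{In/M/h/x} → row (1,6) (4,-2) (-4,-2) (2,5) (2,5) (2,5)
{In/M/h/y} → row (1,6) (4,-2) (2,6) (2,5) (2,5) (2,5)
{In/M/g/x} → row (1,6) (4,5) (-4,-2) (2,5) (2,5) (2,5)
{In/M/g/y} → row (1,6) (4,5) (2,6) (2,5) (2,5) (2,5)
{In/L/f/x, In/L/f/y, In/L/h/x, In/L/h/y, In/L/g/x, In/L/g/y} → row (0,-1) (0,-1) (0,-1) (2,5) (2,5) (2,5)
{Stay/M/f/x, Stay/M/f/y, Stay/M/h/x, Stay/M/h/y, Stay/M/g/x, Stay/M/g/y, Stay/L/f/x, Stay/L/f/y, Stay/L/h/x, Stay/L/h/y, Stay/L/g/x, Stay/L/g/y} → row (-1,2) (-1,2) (-1,2) (-1,2) (-1,2) (-1,2)
That's 8 distinct rows out of 24 strategies.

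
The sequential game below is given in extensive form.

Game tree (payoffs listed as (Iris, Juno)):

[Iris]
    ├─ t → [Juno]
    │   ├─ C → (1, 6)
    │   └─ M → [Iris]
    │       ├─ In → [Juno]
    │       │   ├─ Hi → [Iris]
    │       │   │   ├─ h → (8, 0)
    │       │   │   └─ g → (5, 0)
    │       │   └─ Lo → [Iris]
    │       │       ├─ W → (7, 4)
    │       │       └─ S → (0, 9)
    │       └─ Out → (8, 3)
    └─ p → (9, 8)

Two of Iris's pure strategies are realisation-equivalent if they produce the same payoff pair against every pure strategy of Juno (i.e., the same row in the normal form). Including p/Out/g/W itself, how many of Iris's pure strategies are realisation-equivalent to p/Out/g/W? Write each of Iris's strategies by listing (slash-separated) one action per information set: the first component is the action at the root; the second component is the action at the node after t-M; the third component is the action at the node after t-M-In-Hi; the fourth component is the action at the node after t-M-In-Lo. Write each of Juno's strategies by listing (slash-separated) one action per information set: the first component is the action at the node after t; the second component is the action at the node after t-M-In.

8

Row for p/Out/g/W (columns C/Hi, C/Lo, M/Hi, M/Lo): (9,8) (9,8) (9,8) (9,8).
Under p/Out/g/W, Iris's choice at the node after t-M and at the node after t-M-In-Hi and at the node after t-M-In-Lo can never be reached regardless of what Juno does, so varying those choices leaves every outcome unchanged.
Holding the reachable choices fixed and varying the unreachable ones freely already gives 2 × 2 × 2 = 8 equivalent strategies.
No other strategy reproduces this row, so those 8 are the full class: p/In/h/W, p/In/h/S, p/In/g/W, p/In/g/S, p/Out/h/W, p/Out/h/S, p/Out/g/W, p/Out/g/S.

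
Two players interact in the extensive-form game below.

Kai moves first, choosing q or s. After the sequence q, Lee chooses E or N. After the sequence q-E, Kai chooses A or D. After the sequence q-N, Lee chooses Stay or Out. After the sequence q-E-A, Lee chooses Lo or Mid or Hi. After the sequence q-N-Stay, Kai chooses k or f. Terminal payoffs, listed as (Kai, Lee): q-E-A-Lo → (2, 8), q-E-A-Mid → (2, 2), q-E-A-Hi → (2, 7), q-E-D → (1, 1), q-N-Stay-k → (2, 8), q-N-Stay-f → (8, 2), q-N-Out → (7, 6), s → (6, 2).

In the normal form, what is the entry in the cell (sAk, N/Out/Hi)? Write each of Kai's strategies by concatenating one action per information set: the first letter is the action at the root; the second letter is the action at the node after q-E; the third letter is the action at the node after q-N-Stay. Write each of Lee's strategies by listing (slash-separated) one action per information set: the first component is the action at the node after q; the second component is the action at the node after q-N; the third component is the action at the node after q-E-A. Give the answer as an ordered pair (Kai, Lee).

(6, 2)

Trace the play path from the root:
  Kai plays s
→ terminal payoff (6, 2).
(Kai's choice at the node after q-E is never reached on this path, so it doesn't affect the outcome.)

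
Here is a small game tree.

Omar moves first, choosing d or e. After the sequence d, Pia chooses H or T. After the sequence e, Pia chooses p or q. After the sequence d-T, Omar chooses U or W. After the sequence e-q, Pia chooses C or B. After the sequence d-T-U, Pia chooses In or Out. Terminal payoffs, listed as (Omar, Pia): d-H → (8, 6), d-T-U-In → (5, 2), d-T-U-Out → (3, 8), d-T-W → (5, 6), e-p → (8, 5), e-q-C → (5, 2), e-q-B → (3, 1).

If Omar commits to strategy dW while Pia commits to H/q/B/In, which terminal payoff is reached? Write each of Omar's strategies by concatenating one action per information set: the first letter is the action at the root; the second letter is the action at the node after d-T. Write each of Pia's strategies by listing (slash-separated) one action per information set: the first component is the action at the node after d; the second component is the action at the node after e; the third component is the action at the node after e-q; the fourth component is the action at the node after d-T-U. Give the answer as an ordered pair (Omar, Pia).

(8, 6)

Trace the play path from the root:
  Omar plays d
  Pia plays H at [d]
→ terminal payoff (8, 6).
(Omar's choice at the node after d-T is never reached on this path, so it doesn't affect the outcome.)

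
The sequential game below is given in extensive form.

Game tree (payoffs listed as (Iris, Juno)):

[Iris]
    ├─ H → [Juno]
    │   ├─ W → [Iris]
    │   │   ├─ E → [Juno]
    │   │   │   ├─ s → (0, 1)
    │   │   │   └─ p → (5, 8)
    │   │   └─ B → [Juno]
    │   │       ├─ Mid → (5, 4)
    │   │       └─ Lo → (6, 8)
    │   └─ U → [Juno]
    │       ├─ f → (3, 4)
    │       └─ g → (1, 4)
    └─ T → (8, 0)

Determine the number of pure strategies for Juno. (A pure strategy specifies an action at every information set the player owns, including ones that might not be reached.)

Juno owns the node after H with actions {W, U} — two choices.
Juno owns the node after H-U with actions {f, g} — two choices.
Juno owns the node after H-W-E with actions {s, p} — two choices.
Juno owns the node after H-W-B with actions {Mid, Lo} — two choices.
A pure strategy fixes one action at each information set independently, so the count is the product 2 × 2 × 2 × 2 = 16.

16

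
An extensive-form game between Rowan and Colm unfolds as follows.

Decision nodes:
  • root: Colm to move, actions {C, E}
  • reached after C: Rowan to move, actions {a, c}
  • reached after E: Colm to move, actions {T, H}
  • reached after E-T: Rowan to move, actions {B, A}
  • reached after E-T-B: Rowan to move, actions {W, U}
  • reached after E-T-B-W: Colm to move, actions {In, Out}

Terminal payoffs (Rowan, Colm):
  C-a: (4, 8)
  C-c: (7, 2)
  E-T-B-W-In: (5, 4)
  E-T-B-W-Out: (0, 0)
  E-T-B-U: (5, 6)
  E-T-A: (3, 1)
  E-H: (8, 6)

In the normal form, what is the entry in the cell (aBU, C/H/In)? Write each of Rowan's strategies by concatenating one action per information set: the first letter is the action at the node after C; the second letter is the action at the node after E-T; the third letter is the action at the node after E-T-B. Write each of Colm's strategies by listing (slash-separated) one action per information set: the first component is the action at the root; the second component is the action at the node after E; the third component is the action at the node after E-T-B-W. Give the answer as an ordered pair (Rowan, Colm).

Trace the play path from the root:
  Colm plays C
  Rowan plays a at [C]
→ terminal payoff (4, 8).
(Rowan's choice at the node after E-T is never reached on this path, so it doesn't affect the outcome.)

(4, 8)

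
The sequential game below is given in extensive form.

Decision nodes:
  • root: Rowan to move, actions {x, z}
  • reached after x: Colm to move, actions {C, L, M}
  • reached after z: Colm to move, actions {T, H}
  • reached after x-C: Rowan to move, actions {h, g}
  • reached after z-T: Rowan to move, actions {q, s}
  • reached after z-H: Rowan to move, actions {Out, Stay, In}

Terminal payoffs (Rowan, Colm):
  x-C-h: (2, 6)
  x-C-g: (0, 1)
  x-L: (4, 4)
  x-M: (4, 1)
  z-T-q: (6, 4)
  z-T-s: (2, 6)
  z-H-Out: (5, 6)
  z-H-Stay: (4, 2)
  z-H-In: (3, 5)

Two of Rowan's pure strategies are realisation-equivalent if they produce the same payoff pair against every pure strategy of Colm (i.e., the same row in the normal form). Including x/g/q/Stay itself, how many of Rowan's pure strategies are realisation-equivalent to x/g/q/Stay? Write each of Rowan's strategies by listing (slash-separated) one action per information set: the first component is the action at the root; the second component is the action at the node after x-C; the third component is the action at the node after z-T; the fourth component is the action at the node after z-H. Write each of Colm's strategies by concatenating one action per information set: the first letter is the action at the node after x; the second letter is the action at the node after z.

6

Row for x/g/q/Stay (columns CT, CH, LT, LH, MT, MH): (0,1) (0,1) (4,4) (4,4) (4,1) (4,1).
Under x/g/q/Stay, Rowan's choice at the node after z-T and at the node after z-H can never be reached regardless of what Colm does, so varying those choices leaves every outcome unchanged.
Holding the reachable choices fixed and varying the unreachable ones freely already gives 2 × 3 = 6 equivalent strategies.
No other strategy reproduces this row, so those 6 are the full class: x/g/q/Out, x/g/q/Stay, x/g/q/In, x/g/s/Out, x/g/s/Stay, x/g/s/In.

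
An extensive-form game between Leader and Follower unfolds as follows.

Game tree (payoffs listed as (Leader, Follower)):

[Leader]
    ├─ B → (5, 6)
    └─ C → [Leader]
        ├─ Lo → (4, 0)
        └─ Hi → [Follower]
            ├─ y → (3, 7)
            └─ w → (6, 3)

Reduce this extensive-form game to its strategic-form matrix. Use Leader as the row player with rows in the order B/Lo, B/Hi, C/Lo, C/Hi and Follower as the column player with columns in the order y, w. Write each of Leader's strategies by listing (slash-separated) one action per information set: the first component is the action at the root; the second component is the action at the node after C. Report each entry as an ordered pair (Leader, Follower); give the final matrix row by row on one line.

Row B/Lo: y→(5,6), w→(5,6)
Row B/Hi: y→(5,6), w→(5,6)
Row C/Lo: y→(4,0), w→(4,0)
Row C/Hi: y→(3,7), w→(6,3)

B/Lo: (5,6) (5,6) | B/Hi: (5,6) (5,6) | C/Lo: (4,0) (4,0) | C/Hi: (3,7) (6,3)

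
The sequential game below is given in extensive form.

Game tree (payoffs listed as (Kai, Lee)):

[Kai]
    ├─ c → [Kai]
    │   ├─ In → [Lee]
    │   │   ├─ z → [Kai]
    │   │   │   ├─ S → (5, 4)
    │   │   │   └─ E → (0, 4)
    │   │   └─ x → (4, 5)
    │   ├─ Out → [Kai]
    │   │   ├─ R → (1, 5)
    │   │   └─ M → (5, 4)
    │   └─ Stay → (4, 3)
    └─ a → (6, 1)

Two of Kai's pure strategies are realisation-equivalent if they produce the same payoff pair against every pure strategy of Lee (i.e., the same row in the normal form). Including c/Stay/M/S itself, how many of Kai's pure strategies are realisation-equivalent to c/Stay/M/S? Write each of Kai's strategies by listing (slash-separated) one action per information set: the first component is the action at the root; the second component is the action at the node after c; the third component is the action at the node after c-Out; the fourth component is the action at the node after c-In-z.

Row for c/Stay/M/S (columns z, x): (4,3) (4,3).
Under c/Stay/M/S, Kai's choice at the node after c-Out and at the node after c-In-z can never be reached regardless of what Lee does, so varying those choices leaves every outcome unchanged.
Holding the reachable choices fixed and varying the unreachable ones freely already gives 2 × 2 = 4 equivalent strategies.
No other strategy reproduces this row, so those 4 are the full class: c/Stay/R/S, c/Stay/R/E, c/Stay/M/S, c/Stay/M/E.

4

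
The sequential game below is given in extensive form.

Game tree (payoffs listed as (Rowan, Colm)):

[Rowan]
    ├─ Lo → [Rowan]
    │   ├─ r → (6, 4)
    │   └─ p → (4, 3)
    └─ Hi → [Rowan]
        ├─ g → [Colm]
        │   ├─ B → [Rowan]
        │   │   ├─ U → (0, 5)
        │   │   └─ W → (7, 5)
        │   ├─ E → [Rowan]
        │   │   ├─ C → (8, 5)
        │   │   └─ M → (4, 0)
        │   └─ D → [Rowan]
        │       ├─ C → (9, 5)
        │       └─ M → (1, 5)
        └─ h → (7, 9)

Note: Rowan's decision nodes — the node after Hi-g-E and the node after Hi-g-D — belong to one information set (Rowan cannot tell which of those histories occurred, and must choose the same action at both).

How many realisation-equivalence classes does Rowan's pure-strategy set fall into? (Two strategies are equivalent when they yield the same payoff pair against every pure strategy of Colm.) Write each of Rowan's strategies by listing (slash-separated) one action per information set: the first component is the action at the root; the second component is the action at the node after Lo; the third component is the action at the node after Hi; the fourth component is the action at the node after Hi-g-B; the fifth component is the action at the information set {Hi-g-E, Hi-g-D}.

7

Rowan has 32 pure strategies: Lo/r/g/U/C, Lo/r/g/U/M, Lo/r/g/W/C, Lo/r/g/W/M, Lo/r/h/U/C, Lo/r/h/U/M, Lo/r/h/W/C, Lo/r/h/W/M, Lo/p/g/U/C, Lo/p/g/U/M, Lo/p/g/W/C, Lo/p/g/W/M, Lo/p/h/U/C, Lo/p/h/U/M, Lo/p/h/W/C, Lo/p/h/W/M, Hi/r/g/U/C, Hi/r/g/U/M, Hi/r/g/W/C, Hi/r/g/W/M, Hi/r/h/U/C, Hi/r/h/U/M, Hi/r/h/W/C, Hi/r/h/W/M, Hi/p/g/U/C, Hi/p/g/U/M, Hi/p/g/W/C, Hi/p/g/W/M, Hi/p/h/U/C, Hi/p/h/U/M, Hi/p/h/W/C, Hi/p/h/W/M. Columns: B, E, D.
{Lo/r/g/U/C, Lo/r/g/U/M, Lo/r/g/W/C, Lo/r/g/W/M, Lo/r/h/U/C, Lo/r/h/U/M, Lo/r/h/W/C, Lo/r/h/W/M} → row (6,4) (6,4) (6,4)
{Lo/p/g/U/C, Lo/p/g/U/M, Lo/p/g/W/C, Lo/p/g/W/M, Lo/p/h/U/C, Lo/p/h/U/M, Lo/p/h/W/C, Lo/p/h/W/M} → row (4,3) (4,3) (4,3)
{Hi/r/g/U/C, Hi/p/g/U/C} → row (0,5) (8,5) (9,5)
{Hi/r/g/U/M, Hi/p/g/U/M} → row (0,5) (4,0) (1,5)
{Hi/r/g/W/C, Hi/p/g/W/C} → row (7,5) (8,5) (9,5)
{Hi/r/g/W/M, Hi/p/g/W/M} → row (7,5) (4,0) (1,5)
{Hi/r/h/U/C, Hi/r/h/U/M, Hi/r/h/W/C, Hi/r/h/W/M, Hi/p/h/U/C, Hi/p/h/U/M, Hi/p/h/W/C, Hi/p/h/W/M} → row (7,9) (7,9) (7,9)
That's 7 distinct rows out of 32 strategies.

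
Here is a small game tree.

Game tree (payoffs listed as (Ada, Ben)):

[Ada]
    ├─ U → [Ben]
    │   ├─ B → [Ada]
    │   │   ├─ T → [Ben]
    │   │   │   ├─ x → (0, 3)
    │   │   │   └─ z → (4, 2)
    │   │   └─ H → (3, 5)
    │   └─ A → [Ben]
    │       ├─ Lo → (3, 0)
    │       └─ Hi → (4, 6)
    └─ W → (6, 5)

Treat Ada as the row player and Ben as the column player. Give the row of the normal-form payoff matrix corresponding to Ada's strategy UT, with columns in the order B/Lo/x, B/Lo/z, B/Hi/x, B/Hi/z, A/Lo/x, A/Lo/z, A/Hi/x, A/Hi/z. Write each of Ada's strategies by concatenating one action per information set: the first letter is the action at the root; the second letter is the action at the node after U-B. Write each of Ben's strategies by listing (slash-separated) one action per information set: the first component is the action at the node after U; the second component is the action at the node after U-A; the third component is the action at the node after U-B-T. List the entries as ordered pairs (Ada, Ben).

(0,3) (4,2) (0,3) (4,2) (3,0) (3,0) (4,6) (4,6)

vs B/Lo/x: Ada plays U → Ben plays B at [U] → Ada plays T at [U-B] → Ben plays x at [U-B-T] → (0, 3)
vs B/Lo/z: Ada plays U → Ben plays B at [U] → Ada plays T at [U-B] → Ben plays z at [U-B-T] → (4, 2)
vs B/Hi/x: Ada plays U → Ben plays B at [U] → Ada plays T at [U-B] → Ben plays x at [U-B-T] → (0, 3)
vs B/Hi/z: Ada plays U → Ben plays B at [U] → Ada plays T at [U-B] → Ben plays z at [U-B-T] → (4, 2)
vs A/Lo/x: Ada plays U → Ben plays A at [U] → Ben plays Lo at [U-A] → (3, 0)
vs A/Lo/z: Ada plays U → Ben plays A at [U] → Ben plays Lo at [U-A] → (3, 0)
vs A/Hi/x: Ada plays U → Ben plays A at [U] → Ben plays Hi at [U-A] → (4, 6)
vs A/Hi/z: Ada plays U → Ben plays A at [U] → Ben plays Hi at [U-A] → (4, 6)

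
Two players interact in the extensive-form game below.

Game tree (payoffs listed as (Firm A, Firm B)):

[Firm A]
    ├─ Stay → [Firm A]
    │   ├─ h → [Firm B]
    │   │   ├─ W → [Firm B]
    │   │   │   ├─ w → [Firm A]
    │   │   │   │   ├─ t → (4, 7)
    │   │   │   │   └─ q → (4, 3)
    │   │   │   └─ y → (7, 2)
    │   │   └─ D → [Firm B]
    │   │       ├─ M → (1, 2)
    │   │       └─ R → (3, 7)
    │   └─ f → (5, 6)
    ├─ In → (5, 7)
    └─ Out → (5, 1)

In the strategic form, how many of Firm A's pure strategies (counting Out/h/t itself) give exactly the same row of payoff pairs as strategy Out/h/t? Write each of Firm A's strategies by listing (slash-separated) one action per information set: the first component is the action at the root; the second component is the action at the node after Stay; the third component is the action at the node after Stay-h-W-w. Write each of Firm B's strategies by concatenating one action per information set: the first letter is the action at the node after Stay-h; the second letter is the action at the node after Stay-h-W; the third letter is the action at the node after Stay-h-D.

Row for Out/h/t (columns WwM, WwR, WyM, WyR, DwM, DwR, DyM, DyR): (5,1) (5,1) (5,1) (5,1) (5,1) (5,1) (5,1) (5,1).
Under Out/h/t, Firm A's choice at the node after Stay and at the node after Stay-h-W-w can never be reached regardless of what Firm B does, so varying those choices leaves every outcome unchanged.
Holding the reachable choices fixed and varying the unreachable ones freely already gives 2 × 2 = 4 equivalent strategies.
No other strategy reproduces this row, so those 4 are the full class: Out/h/t, Out/h/q, Out/f/t, Out/f/q.

4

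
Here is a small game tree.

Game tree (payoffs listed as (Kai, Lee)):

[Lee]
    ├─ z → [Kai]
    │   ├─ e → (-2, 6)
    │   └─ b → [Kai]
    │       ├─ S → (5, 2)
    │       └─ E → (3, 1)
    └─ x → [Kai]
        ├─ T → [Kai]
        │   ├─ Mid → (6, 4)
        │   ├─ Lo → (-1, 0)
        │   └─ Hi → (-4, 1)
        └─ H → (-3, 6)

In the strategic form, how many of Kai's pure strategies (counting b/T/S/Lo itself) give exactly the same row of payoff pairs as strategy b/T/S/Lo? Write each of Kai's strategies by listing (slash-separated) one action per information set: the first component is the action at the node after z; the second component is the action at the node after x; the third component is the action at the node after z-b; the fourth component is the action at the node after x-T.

1

Row for b/T/S/Lo (columns z, x): (5,2) (-1,0).
Every one of Kai's information sets is on the play path for some reply by Lee when Kai follows b/T/S/Lo.
Changing the action at any of them therefore changes at least one column, so only b/T/S/Lo itself gives this row.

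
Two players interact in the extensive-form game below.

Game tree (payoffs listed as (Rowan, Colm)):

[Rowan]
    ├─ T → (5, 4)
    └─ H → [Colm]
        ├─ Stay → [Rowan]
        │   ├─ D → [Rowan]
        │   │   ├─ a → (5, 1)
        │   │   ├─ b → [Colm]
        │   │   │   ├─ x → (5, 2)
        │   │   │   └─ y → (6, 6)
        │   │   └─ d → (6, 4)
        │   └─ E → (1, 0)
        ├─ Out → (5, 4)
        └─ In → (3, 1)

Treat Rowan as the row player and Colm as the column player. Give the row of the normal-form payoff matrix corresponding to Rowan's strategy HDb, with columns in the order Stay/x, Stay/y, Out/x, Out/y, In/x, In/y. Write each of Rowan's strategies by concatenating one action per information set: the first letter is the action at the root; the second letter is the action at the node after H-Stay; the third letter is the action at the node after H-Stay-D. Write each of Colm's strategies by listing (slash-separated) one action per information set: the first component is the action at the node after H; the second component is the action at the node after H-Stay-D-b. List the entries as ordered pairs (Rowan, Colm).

(5,2) (6,6) (5,4) (5,4) (3,1) (3,1)

vs Stay/x: Rowan plays H → Colm plays Stay at [H] → Rowan plays D at [H-Stay] → Rowan plays b at [H-Stay-D] → Colm plays x at [H-Stay-D-b] → (5, 2)
vs Stay/y: Rowan plays H → Colm plays Stay at [H] → Rowan plays D at [H-Stay] → Rowan plays b at [H-Stay-D] → Colm plays y at [H-Stay-D-b] → (6, 6)
vs Out/x: Rowan plays H → Colm plays Out at [H] → (5, 4)
vs Out/y: Rowan plays H → Colm plays Out at [H] → (5, 4)
vs In/x: Rowan plays H → Colm plays In at [H] → (3, 1)
vs In/y: Rowan plays H → Colm plays In at [H] → (3, 1)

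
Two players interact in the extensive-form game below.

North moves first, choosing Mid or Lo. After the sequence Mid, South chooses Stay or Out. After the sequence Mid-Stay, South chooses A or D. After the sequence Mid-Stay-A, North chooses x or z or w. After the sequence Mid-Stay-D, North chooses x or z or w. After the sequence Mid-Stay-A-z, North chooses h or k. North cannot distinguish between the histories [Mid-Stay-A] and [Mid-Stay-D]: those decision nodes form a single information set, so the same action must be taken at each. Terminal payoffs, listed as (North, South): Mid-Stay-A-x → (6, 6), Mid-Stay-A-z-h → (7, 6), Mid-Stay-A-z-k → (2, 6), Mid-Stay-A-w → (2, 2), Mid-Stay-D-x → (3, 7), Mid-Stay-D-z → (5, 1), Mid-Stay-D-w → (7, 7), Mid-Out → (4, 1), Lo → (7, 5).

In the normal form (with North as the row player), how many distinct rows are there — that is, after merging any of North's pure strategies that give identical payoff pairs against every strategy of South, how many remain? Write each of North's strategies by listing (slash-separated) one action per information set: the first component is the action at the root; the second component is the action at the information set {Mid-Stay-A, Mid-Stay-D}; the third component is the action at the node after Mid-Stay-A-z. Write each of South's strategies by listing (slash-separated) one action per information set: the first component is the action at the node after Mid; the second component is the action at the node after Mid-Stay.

North has 12 pure strategies: Mid/x/h, Mid/x/k, Mid/z/h, Mid/z/k, Mid/w/h, Mid/w/k, Lo/x/h, Lo/x/k, Lo/z/h, Lo/z/k, Lo/w/h, Lo/w/k. Columns: Stay/A, Stay/D, Out/A, Out/D.
{Mid/x/h, Mid/x/k} → row (6,6) (3,7) (4,1) (4,1)
{Mid/z/h} → row (7,6) (5,1) (4,1) (4,1)
{Mid/z/k} → row (2,6) (5,1) (4,1) (4,1)
{Mid/w/h, Mid/w/k} → row (2,2) (7,7) (4,1) (4,1)
{Lo/x/h, Lo/x/k, Lo/z/h, Lo/z/k, Lo/w/h, Lo/w/k} → row (7,5) (7,5) (7,5) (7,5)
That's 5 distinct rows out of 12 strategies.

5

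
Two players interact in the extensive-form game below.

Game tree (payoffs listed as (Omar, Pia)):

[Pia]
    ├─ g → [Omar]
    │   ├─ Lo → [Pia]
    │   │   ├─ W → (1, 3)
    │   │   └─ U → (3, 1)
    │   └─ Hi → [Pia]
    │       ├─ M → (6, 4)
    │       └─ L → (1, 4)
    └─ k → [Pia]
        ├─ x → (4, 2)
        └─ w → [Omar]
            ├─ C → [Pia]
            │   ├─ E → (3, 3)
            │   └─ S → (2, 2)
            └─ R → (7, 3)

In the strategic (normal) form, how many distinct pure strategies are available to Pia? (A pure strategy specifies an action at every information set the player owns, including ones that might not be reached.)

Pia owns the root with actions {g, k} — two choices.
Pia owns the node after k with actions {x, w} — two choices.
Pia owns the node after g-Lo with actions {W, U} — two choices.
Pia owns the node after g-Hi with actions {M, L} — two choices.
Pia owns the node after k-w-C with actions {E, S} — two choices.
A pure strategy fixes one action at each information set independently, so the count is the product 2 × 2 × 2 × 2 × 2 = 32.
(For reference, Omar has 4 pure strategies, giving a 32×4 normal-form matrix.)

32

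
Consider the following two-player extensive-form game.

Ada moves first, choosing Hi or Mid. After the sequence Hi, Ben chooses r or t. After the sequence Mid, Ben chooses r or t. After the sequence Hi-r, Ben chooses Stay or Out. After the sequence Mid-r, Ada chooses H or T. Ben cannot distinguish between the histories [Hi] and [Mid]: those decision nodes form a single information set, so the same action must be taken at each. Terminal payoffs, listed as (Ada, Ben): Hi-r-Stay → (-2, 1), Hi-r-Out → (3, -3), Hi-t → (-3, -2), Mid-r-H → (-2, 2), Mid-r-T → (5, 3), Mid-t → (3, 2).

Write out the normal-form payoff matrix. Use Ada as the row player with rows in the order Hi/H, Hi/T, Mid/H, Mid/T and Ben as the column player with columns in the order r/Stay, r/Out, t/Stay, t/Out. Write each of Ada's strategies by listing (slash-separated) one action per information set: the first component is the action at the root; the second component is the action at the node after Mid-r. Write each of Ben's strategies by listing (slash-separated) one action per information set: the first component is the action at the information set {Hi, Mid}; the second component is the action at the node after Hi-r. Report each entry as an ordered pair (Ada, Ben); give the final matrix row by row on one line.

Hi/H: (-2,1) (3,-3) (-3,-2) (-3,-2) | Hi/T: (-2,1) (3,-3) (-3,-2) (-3,-2) | Mid/H: (-2,2) (-2,2) (3,2) (3,2) | Mid/T: (5,3) (5,3) (3,2) (3,2)

Row Hi/H: r/Stay→(-2,1), r/Out→(3,-3), t/Stay→(-3,-2), t/Out→(-3,-2)
Row Hi/T: r/Stay→(-2,1), r/Out→(3,-3), t/Stay→(-3,-2), t/Out→(-3,-2)
Row Mid/H: r/Stay→(-2,2), r/Out→(-2,2), t/Stay→(3,2), t/Out→(3,2)
Row Mid/T: r/Stay→(5,3), r/Out→(5,3), t/Stay→(3,2), t/Out→(3,2)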